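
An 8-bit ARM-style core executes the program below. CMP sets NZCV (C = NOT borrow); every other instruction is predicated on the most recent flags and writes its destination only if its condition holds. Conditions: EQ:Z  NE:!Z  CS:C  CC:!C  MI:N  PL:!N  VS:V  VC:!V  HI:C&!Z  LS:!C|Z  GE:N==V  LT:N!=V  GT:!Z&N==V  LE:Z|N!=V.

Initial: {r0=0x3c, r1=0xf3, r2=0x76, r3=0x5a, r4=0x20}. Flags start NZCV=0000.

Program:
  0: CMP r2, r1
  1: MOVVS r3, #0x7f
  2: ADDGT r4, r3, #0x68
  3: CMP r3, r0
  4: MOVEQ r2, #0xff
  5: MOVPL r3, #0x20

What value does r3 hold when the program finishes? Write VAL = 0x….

VAL = 0x20

[0] flags=1001 → (cmp)
[1] flags=1001 VS?T → r3=0x7f
[2] flags=1001 GT?T → r4=0xe7
[3] flags=0010 → (cmp)
[4] flags=0010 EQ?F → skip
[5] flags=0010 PL?T → r3=0x20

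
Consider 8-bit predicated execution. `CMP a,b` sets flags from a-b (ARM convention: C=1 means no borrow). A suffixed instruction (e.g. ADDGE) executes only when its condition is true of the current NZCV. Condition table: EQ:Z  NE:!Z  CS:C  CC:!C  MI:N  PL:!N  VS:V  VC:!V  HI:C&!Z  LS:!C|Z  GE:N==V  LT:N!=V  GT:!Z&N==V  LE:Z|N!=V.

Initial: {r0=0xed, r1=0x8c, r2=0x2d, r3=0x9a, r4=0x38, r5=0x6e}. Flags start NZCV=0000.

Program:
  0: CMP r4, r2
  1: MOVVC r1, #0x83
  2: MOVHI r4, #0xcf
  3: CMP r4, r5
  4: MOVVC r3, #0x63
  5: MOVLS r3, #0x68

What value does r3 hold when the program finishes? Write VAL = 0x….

[0] flags=0010 → (cmp)
[1] flags=0010 VC?T → r1=0x83
[2] flags=0010 HI?T → r4=0xcf
[3] flags=0011 → (cmp)
[4] flags=0011 VC?F → skip
[5] flags=0011 LS?F → skip

VAL = 0x9a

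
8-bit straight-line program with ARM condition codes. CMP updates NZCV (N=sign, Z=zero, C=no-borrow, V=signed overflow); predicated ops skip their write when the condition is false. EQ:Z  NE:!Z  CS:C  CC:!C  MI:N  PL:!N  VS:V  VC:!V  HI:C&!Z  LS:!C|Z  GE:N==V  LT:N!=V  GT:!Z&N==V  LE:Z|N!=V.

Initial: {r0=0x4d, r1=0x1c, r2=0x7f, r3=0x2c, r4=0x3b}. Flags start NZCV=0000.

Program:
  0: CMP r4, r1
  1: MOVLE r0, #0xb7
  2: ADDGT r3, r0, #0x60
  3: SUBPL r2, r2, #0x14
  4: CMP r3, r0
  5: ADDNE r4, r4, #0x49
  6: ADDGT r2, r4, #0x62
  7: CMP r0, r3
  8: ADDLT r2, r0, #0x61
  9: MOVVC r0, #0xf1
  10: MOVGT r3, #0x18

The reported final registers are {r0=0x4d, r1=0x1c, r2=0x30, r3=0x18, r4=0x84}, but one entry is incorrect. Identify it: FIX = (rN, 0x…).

FIX = (r2, 0x6b)

0: ✓ CMP  NZCV=0010
1: · MOVLE
2: ✓ ADDGT  r3←0xad
3: ✓ SUBPL  r2←0x6b
4: ✓ CMP  NZCV=0011
5: ✓ ADDNE  r4←0x84
6: · ADDGT
7: ✓ CMP  NZCV=1001
8: · ADDLT
9: · MOVVC
10: ✓ MOVGT  r3←0x18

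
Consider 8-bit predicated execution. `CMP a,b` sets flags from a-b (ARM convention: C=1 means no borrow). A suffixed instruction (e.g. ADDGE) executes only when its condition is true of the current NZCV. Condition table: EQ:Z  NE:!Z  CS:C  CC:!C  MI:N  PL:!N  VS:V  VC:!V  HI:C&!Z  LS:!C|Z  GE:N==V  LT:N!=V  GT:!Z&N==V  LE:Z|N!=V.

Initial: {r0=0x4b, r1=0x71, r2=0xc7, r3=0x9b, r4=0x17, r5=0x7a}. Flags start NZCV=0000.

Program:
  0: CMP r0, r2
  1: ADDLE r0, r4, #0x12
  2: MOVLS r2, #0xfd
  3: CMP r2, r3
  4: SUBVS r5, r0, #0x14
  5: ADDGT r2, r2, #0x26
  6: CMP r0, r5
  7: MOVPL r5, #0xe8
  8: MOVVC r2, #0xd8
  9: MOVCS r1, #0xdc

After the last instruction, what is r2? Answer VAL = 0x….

VAL = 0xd8

0: ✓ CMP  NZCV=1001
1: · ADDLE
2: ✓ MOVLS  r2←0xfd
3: ✓ CMP  NZCV=0010
4: · SUBVS
5: ✓ ADDGT  r2←0x23
6: ✓ CMP  NZCV=1000
7: · MOVPL
8: ✓ MOVVC  r2←0xd8
9: · MOVCS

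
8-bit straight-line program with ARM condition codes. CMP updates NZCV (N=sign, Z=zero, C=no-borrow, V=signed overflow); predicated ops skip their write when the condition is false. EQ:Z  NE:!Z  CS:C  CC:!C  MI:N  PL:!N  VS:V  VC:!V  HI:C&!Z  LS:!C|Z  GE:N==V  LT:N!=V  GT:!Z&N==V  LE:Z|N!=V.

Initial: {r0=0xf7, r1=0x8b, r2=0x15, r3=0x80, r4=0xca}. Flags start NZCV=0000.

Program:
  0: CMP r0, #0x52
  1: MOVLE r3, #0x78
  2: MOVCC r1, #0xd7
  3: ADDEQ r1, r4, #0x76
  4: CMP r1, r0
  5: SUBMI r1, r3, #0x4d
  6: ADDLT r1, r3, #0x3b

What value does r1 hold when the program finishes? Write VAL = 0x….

VAL = 0xb3

0: ✓ CMP  NZCV=1010
1: ✓ MOVLE  r3←0x78
2: · MOVCC
3: · ADDEQ
4: ✓ CMP  NZCV=1000
5: ✓ SUBMI  r1←0x2b
6: ✓ ADDLT  r1←0xb3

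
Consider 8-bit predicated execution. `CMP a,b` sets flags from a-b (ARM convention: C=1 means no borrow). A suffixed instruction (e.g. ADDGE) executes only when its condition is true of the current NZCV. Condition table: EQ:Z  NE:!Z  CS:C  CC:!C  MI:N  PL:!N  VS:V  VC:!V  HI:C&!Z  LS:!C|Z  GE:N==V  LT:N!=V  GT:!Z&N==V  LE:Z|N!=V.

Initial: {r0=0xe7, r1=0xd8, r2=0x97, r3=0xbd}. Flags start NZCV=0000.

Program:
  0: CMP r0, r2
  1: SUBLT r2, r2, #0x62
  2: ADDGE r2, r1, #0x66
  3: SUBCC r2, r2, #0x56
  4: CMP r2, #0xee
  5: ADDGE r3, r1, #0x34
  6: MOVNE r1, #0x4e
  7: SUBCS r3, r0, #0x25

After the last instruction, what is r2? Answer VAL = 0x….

[0] flags=0010 → (cmp)
[1] flags=0010 LT?F → skip
[2] flags=0010 GE?T → r2=0x3e
[3] flags=0010 CC?F → skip
[4] flags=0000 → (cmp)
[5] flags=0000 GE?T → r3=0x0c
[6] flags=0000 NE?T → r1=0x4e
[7] flags=0000 CS?F → skip

VAL = 0x3e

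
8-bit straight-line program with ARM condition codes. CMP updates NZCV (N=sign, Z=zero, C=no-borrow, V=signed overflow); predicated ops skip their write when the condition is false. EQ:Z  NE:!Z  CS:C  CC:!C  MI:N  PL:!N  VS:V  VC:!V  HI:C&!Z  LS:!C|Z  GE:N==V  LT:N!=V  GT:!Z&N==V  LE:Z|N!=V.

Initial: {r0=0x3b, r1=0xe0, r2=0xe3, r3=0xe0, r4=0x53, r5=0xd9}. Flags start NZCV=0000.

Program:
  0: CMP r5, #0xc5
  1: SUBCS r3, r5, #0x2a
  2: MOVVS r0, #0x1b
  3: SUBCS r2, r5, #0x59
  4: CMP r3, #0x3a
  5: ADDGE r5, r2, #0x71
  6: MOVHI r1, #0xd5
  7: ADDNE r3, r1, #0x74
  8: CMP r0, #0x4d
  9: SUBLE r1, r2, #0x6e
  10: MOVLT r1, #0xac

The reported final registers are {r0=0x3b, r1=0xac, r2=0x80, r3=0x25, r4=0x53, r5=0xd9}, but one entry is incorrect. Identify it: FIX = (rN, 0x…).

[0] flags=0010 → (cmp)
[1] flags=0010 CS?T → r3=0xaf
[2] flags=0010 VS?F → skip
[3] flags=0010 CS?T → r2=0x80
[4] flags=0011 → (cmp)
[5] flags=0011 GE?F → skip
[6] flags=0011 HI?T → r1=0xd5
[7] flags=0011 NE?T → r3=0x49
[8] flags=1000 → (cmp)
[9] flags=1000 LE?T → r1=0x12
[10] flags=1000 LT?T → r1=0xac

FIX = (r3, 0x49)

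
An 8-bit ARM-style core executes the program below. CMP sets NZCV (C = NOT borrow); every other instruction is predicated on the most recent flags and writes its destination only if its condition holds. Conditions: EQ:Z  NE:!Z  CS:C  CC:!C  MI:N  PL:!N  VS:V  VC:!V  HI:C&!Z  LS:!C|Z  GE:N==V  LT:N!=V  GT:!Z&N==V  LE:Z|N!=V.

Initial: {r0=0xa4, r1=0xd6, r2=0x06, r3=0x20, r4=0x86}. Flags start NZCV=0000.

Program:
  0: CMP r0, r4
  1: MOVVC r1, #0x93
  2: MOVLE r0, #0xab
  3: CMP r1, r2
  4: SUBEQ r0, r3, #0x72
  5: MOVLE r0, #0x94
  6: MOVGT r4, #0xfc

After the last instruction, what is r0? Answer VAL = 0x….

0: ✓ CMP  NZCV=0010
1: ✓ MOVVC  r1←0x93
2: · MOVLE
3: ✓ CMP  NZCV=1010
4: · SUBEQ
5: ✓ MOVLE  r0←0x94
6: · MOVGT

VAL = 0x94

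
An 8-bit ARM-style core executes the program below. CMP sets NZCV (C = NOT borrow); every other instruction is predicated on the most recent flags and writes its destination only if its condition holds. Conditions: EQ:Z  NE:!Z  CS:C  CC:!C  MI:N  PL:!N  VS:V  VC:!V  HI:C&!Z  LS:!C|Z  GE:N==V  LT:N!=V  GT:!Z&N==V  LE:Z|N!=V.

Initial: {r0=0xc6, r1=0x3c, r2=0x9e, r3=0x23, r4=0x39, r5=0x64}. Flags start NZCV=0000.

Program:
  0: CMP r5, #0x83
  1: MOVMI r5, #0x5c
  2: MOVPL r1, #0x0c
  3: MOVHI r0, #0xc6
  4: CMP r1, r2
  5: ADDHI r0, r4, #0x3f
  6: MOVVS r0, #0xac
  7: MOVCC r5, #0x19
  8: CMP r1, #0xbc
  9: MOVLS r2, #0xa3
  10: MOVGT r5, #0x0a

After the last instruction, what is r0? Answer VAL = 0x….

VAL = 0xac

[0] flags=1001 → (cmp)
[1] flags=1001 MI?T → r5=0x5c
[2] flags=1001 PL?F → skip
[3] flags=1001 HI?F → skip
[4] flags=1001 → (cmp)
[5] flags=1001 HI?F → skip
[6] flags=1001 VS?T → r0=0xac
[7] flags=1001 CC?T → r5=0x19
[8] flags=1001 → (cmp)
[9] flags=1001 LS?T → r2=0xa3
[10] flags=1001 GT?T → r5=0x0a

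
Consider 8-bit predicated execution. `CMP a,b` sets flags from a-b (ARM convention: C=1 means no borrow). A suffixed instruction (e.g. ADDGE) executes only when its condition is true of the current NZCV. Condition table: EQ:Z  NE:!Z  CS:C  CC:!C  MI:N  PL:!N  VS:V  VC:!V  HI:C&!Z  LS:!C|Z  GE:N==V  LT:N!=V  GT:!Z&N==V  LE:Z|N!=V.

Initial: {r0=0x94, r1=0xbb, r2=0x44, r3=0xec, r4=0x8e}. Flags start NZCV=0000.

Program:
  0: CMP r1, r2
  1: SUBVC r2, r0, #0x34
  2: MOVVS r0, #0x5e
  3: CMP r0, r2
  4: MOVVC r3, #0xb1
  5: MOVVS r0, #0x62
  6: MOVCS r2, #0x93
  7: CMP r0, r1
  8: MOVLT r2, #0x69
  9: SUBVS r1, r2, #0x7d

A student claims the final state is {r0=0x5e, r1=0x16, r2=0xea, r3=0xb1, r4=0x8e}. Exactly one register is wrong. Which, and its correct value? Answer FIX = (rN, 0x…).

FIX = (r2, 0x93)

[0] flags=0011 → (cmp)
[1] flags=0011 VC?F → skip
[2] flags=0011 VS?T → r0=0x5e
[3] flags=0010 → (cmp)
[4] flags=0010 VC?T → r3=0xb1
[5] flags=0010 VS?F → skip
[6] flags=0010 CS?T → r2=0x93
[7] flags=1001 → (cmp)
[8] flags=1001 LT?F → skip
[9] flags=1001 VS?T → r1=0x16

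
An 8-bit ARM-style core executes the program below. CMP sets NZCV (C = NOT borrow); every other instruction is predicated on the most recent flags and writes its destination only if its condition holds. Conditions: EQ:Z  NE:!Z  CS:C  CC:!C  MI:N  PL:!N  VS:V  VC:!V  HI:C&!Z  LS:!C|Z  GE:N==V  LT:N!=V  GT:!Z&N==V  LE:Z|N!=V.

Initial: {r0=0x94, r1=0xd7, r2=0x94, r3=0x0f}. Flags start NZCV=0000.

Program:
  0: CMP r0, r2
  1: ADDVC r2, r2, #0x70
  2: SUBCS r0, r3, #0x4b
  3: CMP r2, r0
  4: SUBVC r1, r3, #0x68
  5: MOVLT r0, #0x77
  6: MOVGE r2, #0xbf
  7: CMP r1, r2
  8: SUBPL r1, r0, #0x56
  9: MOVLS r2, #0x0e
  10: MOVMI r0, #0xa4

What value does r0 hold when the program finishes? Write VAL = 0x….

VAL = 0xa4

0: ✓ CMP  NZCV=0110
1: ✓ ADDVC  r2←0x04
2: ✓ SUBCS  r0←0xc4
3: ✓ CMP  NZCV=0000
4: ✓ SUBVC  r1←0xa7
5: · MOVLT
6: ✓ MOVGE  r2←0xbf
7: ✓ CMP  NZCV=1000
8: · SUBPL
9: ✓ MOVLS  r2←0x0e
10: ✓ MOVMI  r0←0xa4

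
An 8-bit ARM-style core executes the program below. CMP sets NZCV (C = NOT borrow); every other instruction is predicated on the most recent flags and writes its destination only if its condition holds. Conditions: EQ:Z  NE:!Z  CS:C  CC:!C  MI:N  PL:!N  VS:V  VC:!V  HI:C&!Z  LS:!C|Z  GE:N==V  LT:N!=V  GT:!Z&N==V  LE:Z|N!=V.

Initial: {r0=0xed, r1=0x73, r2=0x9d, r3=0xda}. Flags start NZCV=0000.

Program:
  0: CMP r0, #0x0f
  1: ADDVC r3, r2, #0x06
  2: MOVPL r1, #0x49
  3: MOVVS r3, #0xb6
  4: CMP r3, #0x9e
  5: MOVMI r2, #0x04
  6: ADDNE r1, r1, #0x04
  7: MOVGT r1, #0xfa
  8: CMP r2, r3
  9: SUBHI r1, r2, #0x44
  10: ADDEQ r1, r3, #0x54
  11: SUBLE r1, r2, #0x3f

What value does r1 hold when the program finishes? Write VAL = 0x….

VAL = 0x5e

0: ✓ CMP  NZCV=1010
1: ✓ ADDVC  r3←0xa3
2: · MOVPL
3: · MOVVS
4: ✓ CMP  NZCV=0010
5: · MOVMI
6: ✓ ADDNE  r1←0x77
7: ✓ MOVGT  r1←0xfa
8: ✓ CMP  NZCV=1000
9: · SUBHI
10: · ADDEQ
11: ✓ SUBLE  r1←0x5e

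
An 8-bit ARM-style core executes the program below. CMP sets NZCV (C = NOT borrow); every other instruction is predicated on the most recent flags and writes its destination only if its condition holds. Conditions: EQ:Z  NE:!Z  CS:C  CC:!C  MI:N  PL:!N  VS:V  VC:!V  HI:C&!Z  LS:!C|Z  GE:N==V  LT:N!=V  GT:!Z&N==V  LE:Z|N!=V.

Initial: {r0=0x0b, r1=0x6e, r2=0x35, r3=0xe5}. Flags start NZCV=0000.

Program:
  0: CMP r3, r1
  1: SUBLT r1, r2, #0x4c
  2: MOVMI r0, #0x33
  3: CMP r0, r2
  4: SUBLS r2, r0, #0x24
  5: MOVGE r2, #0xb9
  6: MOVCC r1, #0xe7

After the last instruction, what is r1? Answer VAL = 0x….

0: ✓ CMP  NZCV=0011
1: ✓ SUBLT  r1←0xe9
2: · MOVMI
3: ✓ CMP  NZCV=1000
4: ✓ SUBLS  r2←0xe7
5: · MOVGE
6: ✓ MOVCC  r1←0xe7

VAL = 0xe7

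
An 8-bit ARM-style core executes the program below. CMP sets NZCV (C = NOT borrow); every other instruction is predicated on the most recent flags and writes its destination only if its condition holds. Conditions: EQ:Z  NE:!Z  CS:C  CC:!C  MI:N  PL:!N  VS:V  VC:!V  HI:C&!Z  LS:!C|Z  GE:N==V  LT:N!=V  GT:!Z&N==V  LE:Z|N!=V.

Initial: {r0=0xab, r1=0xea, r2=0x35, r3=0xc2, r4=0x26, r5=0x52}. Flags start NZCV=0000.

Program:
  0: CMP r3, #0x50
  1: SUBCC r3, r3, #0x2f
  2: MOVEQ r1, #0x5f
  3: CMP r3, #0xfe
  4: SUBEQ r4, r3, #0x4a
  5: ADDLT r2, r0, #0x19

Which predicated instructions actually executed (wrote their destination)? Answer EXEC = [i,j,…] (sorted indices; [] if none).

EXEC = [5]

0: ✓ CMP  NZCV=0011
1: · SUBCC
2: · MOVEQ
3: ✓ CMP  NZCV=1000
4: · SUBEQ
5: ✓ ADDLT  r2←0xc4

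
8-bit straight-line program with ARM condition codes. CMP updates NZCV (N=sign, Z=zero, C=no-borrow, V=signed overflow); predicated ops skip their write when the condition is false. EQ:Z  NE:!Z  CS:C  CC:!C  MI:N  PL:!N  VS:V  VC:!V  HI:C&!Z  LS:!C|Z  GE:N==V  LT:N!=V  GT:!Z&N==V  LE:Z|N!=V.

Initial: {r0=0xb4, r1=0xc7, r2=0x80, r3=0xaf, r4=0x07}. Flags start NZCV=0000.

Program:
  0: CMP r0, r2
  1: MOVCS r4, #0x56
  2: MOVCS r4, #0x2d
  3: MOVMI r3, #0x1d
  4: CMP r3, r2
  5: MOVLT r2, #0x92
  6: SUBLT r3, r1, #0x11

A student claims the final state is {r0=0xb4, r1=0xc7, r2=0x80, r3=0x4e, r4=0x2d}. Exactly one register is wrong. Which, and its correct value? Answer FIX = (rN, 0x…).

FIX = (r3, 0xaf)

0: ✓ CMP  NZCV=0010
1: ✓ MOVCS  r4←0x56
2: ✓ MOVCS  r4←0x2d
3: · MOVMI
4: ✓ CMP  NZCV=0010
5: · MOVLT
6: · SUBLT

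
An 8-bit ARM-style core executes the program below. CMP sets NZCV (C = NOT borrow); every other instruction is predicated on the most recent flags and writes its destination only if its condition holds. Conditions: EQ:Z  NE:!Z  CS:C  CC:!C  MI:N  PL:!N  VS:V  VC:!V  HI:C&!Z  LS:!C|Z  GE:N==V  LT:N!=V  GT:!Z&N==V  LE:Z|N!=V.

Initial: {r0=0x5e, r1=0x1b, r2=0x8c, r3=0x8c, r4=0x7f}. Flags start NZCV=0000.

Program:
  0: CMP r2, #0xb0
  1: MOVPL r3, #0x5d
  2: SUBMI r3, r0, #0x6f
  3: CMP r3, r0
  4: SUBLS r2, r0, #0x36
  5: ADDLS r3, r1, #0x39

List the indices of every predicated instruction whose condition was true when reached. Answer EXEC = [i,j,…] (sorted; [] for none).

EXEC = [2]

0: ✓ CMP  NZCV=1000
1: · MOVPL
2: ✓ SUBMI  r3←0xef
3: ✓ CMP  NZCV=1010
4: · SUBLS
5: · ADDLS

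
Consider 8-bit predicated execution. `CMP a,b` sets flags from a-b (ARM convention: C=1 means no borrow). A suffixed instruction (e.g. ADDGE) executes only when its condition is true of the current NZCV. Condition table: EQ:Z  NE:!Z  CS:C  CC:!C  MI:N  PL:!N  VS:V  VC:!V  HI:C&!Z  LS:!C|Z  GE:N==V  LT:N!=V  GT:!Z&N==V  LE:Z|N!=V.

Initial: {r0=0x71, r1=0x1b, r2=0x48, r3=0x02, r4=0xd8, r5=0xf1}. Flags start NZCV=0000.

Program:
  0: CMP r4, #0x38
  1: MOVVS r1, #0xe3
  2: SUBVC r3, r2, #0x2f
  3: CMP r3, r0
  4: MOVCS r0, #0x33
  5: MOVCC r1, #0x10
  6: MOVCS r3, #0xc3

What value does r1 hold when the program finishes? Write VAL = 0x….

[0] flags=1010 → (cmp)
[1] flags=1010 VS?F → skip
[2] flags=1010 VC?T → r3=0x19
[3] flags=1000 → (cmp)
[4] flags=1000 CS?F → skip
[5] flags=1000 CC?T → r1=0x10
[6] flags=1000 CS?F → skip

VAL = 0x10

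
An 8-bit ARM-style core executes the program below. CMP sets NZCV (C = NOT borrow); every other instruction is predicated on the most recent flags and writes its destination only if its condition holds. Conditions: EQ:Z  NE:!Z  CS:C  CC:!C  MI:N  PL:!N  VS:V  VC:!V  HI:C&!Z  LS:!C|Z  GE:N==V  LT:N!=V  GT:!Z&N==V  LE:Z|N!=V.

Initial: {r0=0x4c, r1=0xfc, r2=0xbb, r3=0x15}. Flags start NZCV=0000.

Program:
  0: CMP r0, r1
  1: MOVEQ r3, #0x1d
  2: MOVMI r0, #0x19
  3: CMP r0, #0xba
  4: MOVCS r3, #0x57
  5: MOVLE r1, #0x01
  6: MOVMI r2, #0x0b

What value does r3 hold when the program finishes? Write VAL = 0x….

0: ✓ CMP  NZCV=0000
1: · MOVEQ
2: · MOVMI
3: ✓ CMP  NZCV=1001
4: · MOVCS
5: · MOVLE
6: ✓ MOVMI  r2←0x0b

VAL = 0x15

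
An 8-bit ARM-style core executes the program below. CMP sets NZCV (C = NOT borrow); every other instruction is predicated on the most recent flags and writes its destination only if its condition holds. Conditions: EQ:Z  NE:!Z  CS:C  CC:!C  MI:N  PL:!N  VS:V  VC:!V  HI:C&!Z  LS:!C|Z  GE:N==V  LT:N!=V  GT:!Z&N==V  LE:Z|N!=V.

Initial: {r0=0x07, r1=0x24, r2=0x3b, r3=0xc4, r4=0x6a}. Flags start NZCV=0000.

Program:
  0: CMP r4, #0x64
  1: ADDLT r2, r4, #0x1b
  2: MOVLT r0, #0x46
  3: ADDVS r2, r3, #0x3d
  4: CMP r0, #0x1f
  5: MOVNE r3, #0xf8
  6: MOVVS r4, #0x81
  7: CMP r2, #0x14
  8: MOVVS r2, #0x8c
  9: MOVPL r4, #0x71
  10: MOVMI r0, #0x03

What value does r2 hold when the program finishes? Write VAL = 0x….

0: ✓ CMP  NZCV=0010
1: · ADDLT
2: · MOVLT
3: · ADDVS
4: ✓ CMP  NZCV=1000
5: ✓ MOVNE  r3←0xf8
6: · MOVVS
7: ✓ CMP  NZCV=0010
8: · MOVVS
9: ✓ MOVPL  r4←0x71
10: · MOVMI

VAL = 0x3b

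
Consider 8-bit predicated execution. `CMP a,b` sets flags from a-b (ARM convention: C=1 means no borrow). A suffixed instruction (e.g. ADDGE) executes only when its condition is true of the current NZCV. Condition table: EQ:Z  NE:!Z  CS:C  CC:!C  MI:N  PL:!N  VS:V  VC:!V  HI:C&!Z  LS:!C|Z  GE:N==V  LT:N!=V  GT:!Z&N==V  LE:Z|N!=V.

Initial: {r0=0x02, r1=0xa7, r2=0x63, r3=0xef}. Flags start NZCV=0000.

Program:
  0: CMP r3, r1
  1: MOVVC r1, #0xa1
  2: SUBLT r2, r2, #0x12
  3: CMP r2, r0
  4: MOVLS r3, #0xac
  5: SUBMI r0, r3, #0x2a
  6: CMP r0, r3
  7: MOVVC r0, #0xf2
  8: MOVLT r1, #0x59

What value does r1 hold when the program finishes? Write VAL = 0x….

VAL = 0xa1

[0] flags=0010 → (cmp)
[1] flags=0010 VC?T → r1=0xa1
[2] flags=0010 LT?F → skip
[3] flags=0010 → (cmp)
[4] flags=0010 LS?F → skip
[5] flags=0010 MI?F → skip
[6] flags=0000 → (cmp)
[7] flags=0000 VC?T → r0=0xf2
[8] flags=0000 LT?F → skip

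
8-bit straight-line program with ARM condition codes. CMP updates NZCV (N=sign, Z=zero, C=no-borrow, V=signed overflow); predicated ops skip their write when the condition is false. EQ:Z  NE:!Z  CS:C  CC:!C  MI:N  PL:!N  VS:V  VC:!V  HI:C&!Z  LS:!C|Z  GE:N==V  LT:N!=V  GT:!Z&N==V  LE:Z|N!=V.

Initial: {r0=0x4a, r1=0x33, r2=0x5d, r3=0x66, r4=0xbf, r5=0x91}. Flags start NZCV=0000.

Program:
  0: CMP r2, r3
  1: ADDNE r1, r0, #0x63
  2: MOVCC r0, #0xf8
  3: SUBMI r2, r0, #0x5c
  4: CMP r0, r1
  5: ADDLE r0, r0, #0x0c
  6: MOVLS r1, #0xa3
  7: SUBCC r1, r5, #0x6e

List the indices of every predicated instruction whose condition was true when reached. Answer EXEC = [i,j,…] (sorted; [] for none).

EXEC = [1,2,3]

[0] flags=1000 → (cmp)
[1] flags=1000 NE?T → r1=0xad
[2] flags=1000 CC?T → r0=0xf8
[3] flags=1000 MI?T → r2=0x9c
[4] flags=0010 → (cmp)
[5] flags=0010 LE?F → skip
[6] flags=0010 LS?F → skip
[7] flags=0010 CC?F → skip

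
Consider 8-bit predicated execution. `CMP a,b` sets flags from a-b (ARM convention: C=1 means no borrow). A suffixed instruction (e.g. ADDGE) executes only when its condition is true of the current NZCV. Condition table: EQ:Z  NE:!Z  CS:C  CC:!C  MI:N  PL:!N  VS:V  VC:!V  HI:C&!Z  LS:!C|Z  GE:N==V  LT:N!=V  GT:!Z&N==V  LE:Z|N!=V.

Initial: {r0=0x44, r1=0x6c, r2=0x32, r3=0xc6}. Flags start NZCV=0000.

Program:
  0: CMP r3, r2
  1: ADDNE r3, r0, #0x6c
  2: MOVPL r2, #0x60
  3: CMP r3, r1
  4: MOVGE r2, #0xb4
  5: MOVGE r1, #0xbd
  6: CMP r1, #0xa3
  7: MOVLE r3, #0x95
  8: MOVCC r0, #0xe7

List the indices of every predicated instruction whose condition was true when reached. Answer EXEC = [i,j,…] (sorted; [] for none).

0: ✓ CMP  NZCV=1010
1: ✓ ADDNE  r3←0xb0
2: · MOVPL
3: ✓ CMP  NZCV=0011
4: · MOVGE
5: · MOVGE
6: ✓ CMP  NZCV=1001
7: · MOVLE
8: ✓ MOVCC  r0←0xe7

EXEC = [1,8]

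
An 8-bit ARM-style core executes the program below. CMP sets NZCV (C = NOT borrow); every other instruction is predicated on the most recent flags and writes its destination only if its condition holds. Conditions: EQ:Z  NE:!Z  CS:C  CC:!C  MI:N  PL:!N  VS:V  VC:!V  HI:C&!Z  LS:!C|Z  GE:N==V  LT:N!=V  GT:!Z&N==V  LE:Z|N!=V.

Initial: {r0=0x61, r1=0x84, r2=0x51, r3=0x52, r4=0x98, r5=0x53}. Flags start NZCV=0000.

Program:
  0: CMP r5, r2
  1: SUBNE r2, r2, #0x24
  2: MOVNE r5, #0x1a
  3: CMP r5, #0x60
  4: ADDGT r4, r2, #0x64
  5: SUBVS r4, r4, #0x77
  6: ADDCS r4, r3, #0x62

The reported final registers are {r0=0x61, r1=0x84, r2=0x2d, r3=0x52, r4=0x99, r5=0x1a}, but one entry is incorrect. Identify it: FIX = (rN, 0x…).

FIX = (r4, 0x98)

[0] flags=0010 → (cmp)
[1] flags=0010 NE?T → r2=0x2d
[2] flags=0010 NE?T → r5=0x1a
[3] flags=1000 → (cmp)
[4] flags=1000 GT?F → skip
[5] flags=1000 VS?F → skip
[6] flags=1000 CS?F → skip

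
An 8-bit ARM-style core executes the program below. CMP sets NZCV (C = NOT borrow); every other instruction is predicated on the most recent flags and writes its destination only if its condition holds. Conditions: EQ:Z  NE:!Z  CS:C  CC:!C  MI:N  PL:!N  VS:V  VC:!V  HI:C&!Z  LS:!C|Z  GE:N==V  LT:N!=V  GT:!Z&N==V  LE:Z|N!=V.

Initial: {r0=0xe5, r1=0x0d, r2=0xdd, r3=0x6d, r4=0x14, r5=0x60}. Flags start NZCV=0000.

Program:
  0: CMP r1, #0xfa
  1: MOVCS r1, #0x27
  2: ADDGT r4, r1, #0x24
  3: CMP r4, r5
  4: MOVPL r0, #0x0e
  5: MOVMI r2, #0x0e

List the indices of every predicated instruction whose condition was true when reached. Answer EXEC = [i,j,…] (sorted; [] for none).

EXEC = [2,5]

[0] flags=0000 → (cmp)
[1] flags=0000 CS?F → skip
[2] flags=0000 GT?T → r4=0x31
[3] flags=1000 → (cmp)
[4] flags=1000 PL?F → skip
[5] flags=1000 MI?T → r2=0x0e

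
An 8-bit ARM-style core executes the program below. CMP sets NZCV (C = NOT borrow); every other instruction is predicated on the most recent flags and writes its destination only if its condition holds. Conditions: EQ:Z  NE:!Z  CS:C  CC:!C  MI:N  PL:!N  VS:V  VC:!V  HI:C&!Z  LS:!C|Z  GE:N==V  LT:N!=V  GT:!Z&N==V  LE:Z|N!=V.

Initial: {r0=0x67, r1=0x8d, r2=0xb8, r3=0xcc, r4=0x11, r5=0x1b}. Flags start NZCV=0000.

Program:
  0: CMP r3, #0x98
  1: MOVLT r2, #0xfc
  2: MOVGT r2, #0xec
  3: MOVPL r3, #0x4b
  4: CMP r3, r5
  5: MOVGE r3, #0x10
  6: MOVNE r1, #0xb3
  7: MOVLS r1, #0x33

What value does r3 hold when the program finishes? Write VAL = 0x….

0: ✓ CMP  NZCV=0010
1: · MOVLT
2: ✓ MOVGT  r2←0xec
3: ✓ MOVPL  r3←0x4b
4: ✓ CMP  NZCV=0010
5: ✓ MOVGE  r3←0x10
6: ✓ MOVNE  r1←0xb3
7: · MOVLS

VAL = 0x10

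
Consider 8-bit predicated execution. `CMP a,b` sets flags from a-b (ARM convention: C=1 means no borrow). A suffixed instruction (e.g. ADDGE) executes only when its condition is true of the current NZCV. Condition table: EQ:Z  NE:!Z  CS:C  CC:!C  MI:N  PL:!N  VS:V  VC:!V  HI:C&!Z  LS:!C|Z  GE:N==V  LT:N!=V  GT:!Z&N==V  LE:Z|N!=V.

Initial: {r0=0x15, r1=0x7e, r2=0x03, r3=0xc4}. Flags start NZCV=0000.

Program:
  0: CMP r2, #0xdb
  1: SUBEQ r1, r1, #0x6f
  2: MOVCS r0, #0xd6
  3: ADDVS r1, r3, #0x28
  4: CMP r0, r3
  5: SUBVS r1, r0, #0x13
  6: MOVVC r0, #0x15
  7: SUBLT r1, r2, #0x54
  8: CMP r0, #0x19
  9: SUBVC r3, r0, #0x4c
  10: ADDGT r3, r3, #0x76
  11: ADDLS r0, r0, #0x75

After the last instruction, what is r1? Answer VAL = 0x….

0: ✓ CMP  NZCV=0000
1: · SUBEQ
2: · MOVCS
3: · ADDVS
4: ✓ CMP  NZCV=0000
5: · SUBVS
6: ✓ MOVVC  r0←0x15
7: · SUBLT
8: ✓ CMP  NZCV=1000
9: ✓ SUBVC  r3←0xc9
10: · ADDGT
11: ✓ ADDLS  r0←0x8a

VAL = 0x7e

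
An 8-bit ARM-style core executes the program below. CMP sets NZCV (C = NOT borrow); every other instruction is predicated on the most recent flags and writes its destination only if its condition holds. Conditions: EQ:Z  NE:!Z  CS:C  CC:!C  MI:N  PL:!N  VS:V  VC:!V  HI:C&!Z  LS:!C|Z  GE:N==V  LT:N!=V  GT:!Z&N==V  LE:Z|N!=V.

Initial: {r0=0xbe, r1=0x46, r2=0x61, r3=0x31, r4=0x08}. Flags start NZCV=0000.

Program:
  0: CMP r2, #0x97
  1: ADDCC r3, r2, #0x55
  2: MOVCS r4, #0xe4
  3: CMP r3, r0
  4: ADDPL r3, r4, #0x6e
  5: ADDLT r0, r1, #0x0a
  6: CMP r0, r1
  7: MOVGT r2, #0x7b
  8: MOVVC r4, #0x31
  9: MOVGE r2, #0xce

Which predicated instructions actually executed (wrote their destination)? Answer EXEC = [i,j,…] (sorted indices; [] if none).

EXEC = [1,5,7,8,9]

0: ✓ CMP  NZCV=1001
1: ✓ ADDCC  r3←0xb6
2: · MOVCS
3: ✓ CMP  NZCV=1000
4: · ADDPL
5: ✓ ADDLT  r0←0x50
6: ✓ CMP  NZCV=0010
7: ✓ MOVGT  r2←0x7b
8: ✓ MOVVC  r4←0x31
9: ✓ MOVGE  r2←0xce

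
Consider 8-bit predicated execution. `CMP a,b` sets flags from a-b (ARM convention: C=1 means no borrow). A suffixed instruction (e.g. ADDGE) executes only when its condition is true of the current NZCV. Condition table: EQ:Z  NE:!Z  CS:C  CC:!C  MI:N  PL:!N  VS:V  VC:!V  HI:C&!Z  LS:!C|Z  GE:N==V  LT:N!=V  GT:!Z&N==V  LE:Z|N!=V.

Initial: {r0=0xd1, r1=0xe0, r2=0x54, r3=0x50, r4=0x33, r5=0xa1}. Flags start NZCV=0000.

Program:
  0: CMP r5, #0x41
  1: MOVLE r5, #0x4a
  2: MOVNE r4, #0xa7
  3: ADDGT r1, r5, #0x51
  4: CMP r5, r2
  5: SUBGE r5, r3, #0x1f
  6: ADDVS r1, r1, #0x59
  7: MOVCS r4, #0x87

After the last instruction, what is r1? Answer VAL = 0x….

VAL = 0xe0

0: ✓ CMP  NZCV=0011
1: ✓ MOVLE  r5←0x4a
2: ✓ MOVNE  r4←0xa7
3: · ADDGT
4: ✓ CMP  NZCV=1000
5: · SUBGE
6: · ADDVS
7: · MOVCS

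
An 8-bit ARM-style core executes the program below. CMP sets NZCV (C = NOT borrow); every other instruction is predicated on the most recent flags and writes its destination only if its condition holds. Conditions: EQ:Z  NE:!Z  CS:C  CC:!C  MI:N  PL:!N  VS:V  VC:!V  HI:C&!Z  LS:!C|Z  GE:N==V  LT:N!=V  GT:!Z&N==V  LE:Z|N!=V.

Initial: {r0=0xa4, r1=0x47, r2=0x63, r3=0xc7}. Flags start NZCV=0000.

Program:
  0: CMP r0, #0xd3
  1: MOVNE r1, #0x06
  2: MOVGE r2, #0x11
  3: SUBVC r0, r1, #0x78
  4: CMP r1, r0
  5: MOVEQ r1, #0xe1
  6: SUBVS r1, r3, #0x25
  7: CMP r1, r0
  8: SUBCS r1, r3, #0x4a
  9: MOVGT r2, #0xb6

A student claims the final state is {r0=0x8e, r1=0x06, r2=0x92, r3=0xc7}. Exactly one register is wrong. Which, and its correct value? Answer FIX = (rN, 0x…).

[0] flags=1000 → (cmp)
[1] flags=1000 NE?T → r1=0x06
[2] flags=1000 GE?F → skip
[3] flags=1000 VC?T → r0=0x8e
[4] flags=0000 → (cmp)
[5] flags=0000 EQ?F → skip
[6] flags=0000 VS?F → skip
[7] flags=0000 → (cmp)
[8] flags=0000 CS?F → skip
[9] flags=0000 GT?T → r2=0xb6

FIX = (r2, 0xb6)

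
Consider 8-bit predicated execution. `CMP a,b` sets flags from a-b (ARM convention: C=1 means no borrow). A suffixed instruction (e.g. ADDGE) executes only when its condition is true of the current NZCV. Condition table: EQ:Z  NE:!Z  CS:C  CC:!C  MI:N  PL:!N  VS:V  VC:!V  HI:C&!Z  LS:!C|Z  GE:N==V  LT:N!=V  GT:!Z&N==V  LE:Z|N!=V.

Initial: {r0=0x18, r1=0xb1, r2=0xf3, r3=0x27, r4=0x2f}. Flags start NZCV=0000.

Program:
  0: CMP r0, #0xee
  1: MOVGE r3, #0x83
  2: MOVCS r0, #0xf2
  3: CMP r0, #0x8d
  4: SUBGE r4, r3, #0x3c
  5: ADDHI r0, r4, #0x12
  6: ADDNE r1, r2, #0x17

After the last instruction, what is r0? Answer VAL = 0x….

[0] flags=0000 → (cmp)
[1] flags=0000 GE?T → r3=0x83
[2] flags=0000 CS?F → skip
[3] flags=1001 → (cmp)
[4] flags=1001 GE?T → r4=0x47
[5] flags=1001 HI?F → skip
[6] flags=1001 NE?T → r1=0x0a

VAL = 0x18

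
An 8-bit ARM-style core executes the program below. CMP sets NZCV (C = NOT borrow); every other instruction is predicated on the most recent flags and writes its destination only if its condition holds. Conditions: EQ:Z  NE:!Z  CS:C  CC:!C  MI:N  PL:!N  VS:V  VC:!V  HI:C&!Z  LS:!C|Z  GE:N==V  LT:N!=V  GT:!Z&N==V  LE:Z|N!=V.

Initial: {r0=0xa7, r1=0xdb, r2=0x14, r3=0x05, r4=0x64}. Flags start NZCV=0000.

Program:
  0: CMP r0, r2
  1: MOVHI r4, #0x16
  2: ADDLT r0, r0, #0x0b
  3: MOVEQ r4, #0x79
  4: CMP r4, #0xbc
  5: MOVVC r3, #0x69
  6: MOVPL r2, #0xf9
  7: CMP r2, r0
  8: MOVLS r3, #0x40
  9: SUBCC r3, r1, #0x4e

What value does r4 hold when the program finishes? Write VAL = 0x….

0: ✓ CMP  NZCV=1010
1: ✓ MOVHI  r4←0x16
2: ✓ ADDLT  r0←0xb2
3: · MOVEQ
4: ✓ CMP  NZCV=0000
5: ✓ MOVVC  r3←0x69
6: ✓ MOVPL  r2←0xf9
7: ✓ CMP  NZCV=0010
8: · MOVLS
9: · SUBCC

VAL = 0x16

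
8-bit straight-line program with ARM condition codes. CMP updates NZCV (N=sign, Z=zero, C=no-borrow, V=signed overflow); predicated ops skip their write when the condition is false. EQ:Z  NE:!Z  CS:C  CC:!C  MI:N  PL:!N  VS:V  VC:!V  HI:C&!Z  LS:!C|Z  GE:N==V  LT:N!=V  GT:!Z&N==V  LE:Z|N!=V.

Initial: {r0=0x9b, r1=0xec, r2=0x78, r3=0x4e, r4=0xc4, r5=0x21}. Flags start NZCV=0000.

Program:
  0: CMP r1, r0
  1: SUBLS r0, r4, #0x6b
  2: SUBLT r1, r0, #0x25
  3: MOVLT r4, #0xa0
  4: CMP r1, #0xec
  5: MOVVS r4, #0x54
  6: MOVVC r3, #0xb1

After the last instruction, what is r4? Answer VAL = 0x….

[0] flags=0010 → (cmp)
[1] flags=0010 LS?F → skip
[2] flags=0010 LT?F → skip
[3] flags=0010 LT?F → skip
[4] flags=0110 → (cmp)
[5] flags=0110 VS?F → skip
[6] flags=0110 VC?T → r3=0xb1

VAL = 0xc4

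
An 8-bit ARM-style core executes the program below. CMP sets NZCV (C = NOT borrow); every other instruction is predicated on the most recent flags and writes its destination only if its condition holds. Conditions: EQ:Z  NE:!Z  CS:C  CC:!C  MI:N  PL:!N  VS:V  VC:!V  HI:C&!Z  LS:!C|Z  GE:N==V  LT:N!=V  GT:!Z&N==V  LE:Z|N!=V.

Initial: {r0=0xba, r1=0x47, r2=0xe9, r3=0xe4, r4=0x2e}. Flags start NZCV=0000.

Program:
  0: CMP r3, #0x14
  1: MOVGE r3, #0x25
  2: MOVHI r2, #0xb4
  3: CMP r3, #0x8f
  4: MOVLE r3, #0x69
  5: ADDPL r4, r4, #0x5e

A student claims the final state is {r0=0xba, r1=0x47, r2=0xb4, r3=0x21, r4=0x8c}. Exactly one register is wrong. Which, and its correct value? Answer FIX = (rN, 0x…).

FIX = (r3, 0xe4)

0: ✓ CMP  NZCV=1010
1: · MOVGE
2: ✓ MOVHI  r2←0xb4
3: ✓ CMP  NZCV=0010
4: · MOVLE
5: ✓ ADDPL  r4←0x8c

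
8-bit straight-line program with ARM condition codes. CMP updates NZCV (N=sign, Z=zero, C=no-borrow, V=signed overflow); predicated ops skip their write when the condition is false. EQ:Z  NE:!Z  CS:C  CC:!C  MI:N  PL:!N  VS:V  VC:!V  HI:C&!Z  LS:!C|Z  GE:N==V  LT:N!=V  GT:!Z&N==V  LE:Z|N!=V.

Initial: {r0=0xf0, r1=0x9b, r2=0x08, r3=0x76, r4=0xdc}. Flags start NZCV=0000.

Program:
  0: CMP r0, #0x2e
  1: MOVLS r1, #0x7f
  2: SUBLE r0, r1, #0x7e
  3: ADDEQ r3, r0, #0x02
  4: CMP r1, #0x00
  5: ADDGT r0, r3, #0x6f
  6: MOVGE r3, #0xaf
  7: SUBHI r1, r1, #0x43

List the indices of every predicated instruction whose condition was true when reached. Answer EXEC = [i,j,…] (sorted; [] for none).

EXEC = [2,7]

[0] flags=1010 → (cmp)
[1] flags=1010 LS?F → skip
[2] flags=1010 LE?T → r0=0x1d
[3] flags=1010 EQ?F → skip
[4] flags=1010 → (cmp)
[5] flags=1010 GT?F → skip
[6] flags=1010 GE?F → skip
[7] flags=1010 HI?T → r1=0x58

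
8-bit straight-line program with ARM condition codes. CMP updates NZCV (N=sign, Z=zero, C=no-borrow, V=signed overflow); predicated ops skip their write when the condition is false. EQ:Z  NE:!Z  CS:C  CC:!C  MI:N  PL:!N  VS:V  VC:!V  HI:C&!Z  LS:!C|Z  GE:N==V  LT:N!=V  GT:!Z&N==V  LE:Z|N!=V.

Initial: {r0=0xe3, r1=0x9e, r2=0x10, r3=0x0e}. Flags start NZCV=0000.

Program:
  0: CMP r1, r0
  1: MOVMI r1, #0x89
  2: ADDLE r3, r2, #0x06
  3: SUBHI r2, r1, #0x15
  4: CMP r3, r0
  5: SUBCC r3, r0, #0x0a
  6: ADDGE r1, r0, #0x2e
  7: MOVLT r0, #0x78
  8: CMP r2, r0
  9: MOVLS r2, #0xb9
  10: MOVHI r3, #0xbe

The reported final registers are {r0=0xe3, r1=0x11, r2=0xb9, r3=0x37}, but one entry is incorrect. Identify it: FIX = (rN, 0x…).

FIX = (r3, 0xd9)

[0] flags=1000 → (cmp)
[1] flags=1000 MI?T → r1=0x89
[2] flags=1000 LE?T → r3=0x16
[3] flags=1000 HI?F → skip
[4] flags=0000 → (cmp)
[5] flags=0000 CC?T → r3=0xd9
[6] flags=0000 GE?T → r1=0x11
[7] flags=0000 LT?F → skip
[8] flags=0000 → (cmp)
[9] flags=0000 LS?T → r2=0xb9
[10] flags=0000 HI?F → skip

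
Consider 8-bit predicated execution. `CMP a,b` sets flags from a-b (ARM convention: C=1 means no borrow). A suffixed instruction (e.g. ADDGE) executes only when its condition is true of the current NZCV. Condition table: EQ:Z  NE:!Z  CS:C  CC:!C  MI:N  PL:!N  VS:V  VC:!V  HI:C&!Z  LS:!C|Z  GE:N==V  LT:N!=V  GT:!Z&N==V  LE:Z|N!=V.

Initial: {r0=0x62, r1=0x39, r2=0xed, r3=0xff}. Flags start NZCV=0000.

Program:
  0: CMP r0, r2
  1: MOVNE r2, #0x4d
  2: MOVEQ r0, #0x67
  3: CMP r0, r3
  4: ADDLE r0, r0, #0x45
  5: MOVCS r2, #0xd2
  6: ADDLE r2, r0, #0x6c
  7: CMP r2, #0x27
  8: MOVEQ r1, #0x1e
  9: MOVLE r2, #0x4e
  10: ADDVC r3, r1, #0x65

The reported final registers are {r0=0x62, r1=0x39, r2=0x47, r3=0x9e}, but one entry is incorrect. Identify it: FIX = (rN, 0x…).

FIX = (r2, 0x4d)

0: ✓ CMP  NZCV=0000
1: ✓ MOVNE  r2←0x4d
2: · MOVEQ
3: ✓ CMP  NZCV=0000
4: · ADDLE
5: · MOVCS
6: · ADDLE
7: ✓ CMP  NZCV=0010
8: · MOVEQ
9: · MOVLE
10: ✓ ADDVC  r3←0x9e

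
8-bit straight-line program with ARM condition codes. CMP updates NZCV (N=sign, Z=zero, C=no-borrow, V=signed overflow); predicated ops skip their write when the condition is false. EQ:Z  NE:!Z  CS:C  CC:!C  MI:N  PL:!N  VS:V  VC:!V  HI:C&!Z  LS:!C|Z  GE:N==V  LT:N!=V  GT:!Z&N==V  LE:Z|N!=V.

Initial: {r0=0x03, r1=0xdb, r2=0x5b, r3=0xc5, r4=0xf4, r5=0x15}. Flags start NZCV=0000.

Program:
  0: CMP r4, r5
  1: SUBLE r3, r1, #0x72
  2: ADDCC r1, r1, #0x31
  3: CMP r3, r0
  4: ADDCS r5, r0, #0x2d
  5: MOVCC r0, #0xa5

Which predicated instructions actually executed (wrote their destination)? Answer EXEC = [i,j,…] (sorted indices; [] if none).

0: ✓ CMP  NZCV=1010
1: ✓ SUBLE  r3←0x69
2: · ADDCC
3: ✓ CMP  NZCV=0010
4: ✓ ADDCS  r5←0x30
5: · MOVCC

EXEC = [1,4]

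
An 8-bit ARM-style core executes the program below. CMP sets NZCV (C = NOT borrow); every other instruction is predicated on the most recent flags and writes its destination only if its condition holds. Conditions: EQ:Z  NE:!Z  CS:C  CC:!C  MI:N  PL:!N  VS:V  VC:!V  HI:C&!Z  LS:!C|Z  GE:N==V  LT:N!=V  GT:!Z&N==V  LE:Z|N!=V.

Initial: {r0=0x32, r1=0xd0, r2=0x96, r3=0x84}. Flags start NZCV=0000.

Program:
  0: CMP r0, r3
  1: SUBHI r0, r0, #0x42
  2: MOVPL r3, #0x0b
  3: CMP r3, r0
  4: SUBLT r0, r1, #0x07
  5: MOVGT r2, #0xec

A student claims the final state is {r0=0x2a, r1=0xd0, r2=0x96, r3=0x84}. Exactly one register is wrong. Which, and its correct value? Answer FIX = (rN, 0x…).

FIX = (r0, 0xc9)

[0] flags=1001 → (cmp)
[1] flags=1001 HI?F → skip
[2] flags=1001 PL?F → skip
[3] flags=0011 → (cmp)
[4] flags=0011 LT?T → r0=0xc9
[5] flags=0011 GT?F → skip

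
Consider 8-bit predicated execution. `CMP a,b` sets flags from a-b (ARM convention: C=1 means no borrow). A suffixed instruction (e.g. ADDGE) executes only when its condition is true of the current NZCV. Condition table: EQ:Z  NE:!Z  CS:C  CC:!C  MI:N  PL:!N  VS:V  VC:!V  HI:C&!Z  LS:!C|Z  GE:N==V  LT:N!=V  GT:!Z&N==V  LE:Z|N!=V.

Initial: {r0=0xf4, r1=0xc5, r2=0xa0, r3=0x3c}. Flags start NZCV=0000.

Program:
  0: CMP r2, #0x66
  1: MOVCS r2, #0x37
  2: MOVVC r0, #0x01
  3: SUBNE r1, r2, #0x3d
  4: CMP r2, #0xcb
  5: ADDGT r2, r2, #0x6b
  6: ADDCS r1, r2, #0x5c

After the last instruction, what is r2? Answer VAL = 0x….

VAL = 0xa2

0: ✓ CMP  NZCV=0011
1: ✓ MOVCS  r2←0x37
2: · MOVVC
3: ✓ SUBNE  r1←0xfa
4: ✓ CMP  NZCV=0000
5: ✓ ADDGT  r2←0xa2
6: · ADDCS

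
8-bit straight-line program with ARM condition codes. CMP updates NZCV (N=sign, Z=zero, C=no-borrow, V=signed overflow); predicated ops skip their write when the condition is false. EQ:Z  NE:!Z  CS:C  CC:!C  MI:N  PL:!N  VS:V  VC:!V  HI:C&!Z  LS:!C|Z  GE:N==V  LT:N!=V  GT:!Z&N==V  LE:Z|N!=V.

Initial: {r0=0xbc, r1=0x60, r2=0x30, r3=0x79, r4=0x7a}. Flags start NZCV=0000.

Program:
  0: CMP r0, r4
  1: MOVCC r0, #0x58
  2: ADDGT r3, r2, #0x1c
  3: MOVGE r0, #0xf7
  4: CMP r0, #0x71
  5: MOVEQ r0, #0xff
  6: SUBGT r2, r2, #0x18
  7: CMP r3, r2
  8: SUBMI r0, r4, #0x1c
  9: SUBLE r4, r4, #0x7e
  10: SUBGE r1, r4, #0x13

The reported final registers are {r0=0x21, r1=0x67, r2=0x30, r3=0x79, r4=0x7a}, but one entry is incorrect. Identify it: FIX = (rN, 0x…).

FIX = (r0, 0xbc)

0: ✓ CMP  NZCV=0011
1: · MOVCC
2: · ADDGT
3: · MOVGE
4: ✓ CMP  NZCV=0011
5: · MOVEQ
6: · SUBGT
7: ✓ CMP  NZCV=0010
8: · SUBMI
9: · SUBLE
10: ✓ SUBGE  r1←0x67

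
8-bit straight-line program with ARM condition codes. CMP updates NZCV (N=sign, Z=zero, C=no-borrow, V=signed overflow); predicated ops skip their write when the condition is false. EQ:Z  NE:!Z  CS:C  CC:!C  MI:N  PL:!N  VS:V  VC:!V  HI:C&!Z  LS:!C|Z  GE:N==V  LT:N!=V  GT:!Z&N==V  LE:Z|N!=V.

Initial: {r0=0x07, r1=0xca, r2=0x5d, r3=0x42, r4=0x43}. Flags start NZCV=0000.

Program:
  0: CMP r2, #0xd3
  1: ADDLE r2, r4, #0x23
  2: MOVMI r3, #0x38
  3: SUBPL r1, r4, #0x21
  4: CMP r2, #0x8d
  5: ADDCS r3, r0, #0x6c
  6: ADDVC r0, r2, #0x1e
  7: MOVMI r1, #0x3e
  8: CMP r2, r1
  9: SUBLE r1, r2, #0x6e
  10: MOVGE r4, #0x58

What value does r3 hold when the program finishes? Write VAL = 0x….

0: ✓ CMP  NZCV=1001
1: · ADDLE
2: ✓ MOVMI  r3←0x38
3: · SUBPL
4: ✓ CMP  NZCV=1001
5: · ADDCS
6: · ADDVC
7: ✓ MOVMI  r1←0x3e
8: ✓ CMP  NZCV=0010
9: · SUBLE
10: ✓ MOVGE  r4←0x58

VAL = 0x38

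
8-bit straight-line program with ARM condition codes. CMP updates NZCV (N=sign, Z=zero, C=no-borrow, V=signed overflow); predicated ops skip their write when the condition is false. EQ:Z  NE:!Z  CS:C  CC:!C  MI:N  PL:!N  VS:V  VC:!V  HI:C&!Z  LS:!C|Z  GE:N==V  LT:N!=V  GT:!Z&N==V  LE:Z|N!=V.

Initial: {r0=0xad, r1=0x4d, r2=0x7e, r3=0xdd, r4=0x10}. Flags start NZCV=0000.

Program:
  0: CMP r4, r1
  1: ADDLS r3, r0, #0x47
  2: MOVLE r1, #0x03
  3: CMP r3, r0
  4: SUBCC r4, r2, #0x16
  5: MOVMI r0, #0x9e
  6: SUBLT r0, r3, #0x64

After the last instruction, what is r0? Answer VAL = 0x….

0: ✓ CMP  NZCV=1000
1: ✓ ADDLS  r3←0xf4
2: ✓ MOVLE  r1←0x03
3: ✓ CMP  NZCV=0010
4: · SUBCC
5: · MOVMI
6: · SUBLT

VAL = 0xad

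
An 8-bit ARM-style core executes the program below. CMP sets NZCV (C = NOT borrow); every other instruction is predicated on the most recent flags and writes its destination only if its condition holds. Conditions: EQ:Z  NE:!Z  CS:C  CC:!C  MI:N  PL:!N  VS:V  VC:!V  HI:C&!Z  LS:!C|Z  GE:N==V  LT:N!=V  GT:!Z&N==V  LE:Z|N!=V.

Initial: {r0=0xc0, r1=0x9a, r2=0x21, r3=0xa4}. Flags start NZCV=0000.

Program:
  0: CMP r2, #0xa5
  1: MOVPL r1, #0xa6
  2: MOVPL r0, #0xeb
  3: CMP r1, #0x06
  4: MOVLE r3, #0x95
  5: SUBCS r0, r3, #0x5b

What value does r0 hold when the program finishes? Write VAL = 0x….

[0] flags=0000 → (cmp)
[1] flags=0000 PL?T → r1=0xa6
[2] flags=0000 PL?T → r0=0xeb
[3] flags=1010 → (cmp)
[4] flags=1010 LE?T → r3=0x95
[5] flags=1010 CS?T → r0=0x3a

VAL = 0x3a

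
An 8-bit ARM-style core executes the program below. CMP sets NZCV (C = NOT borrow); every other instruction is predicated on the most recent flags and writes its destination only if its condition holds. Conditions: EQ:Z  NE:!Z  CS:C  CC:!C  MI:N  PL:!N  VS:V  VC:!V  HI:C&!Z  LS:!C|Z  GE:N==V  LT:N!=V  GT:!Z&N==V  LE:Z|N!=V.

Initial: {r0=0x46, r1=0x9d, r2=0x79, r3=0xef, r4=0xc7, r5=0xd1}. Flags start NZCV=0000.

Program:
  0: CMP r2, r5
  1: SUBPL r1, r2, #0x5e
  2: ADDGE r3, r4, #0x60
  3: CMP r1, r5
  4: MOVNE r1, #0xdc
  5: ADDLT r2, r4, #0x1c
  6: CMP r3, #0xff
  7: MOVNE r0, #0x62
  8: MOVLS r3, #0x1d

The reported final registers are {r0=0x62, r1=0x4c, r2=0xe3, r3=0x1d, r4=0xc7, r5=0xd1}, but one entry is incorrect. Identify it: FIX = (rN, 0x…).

[0] flags=1001 → (cmp)
[1] flags=1001 PL?F → skip
[2] flags=1001 GE?T → r3=0x27
[3] flags=1000 → (cmp)
[4] flags=1000 NE?T → r1=0xdc
[5] flags=1000 LT?T → r2=0xe3
[6] flags=0000 → (cmp)
[7] flags=0000 NE?T → r0=0x62
[8] flags=0000 LS?T → r3=0x1d

FIX = (r1, 0xdc)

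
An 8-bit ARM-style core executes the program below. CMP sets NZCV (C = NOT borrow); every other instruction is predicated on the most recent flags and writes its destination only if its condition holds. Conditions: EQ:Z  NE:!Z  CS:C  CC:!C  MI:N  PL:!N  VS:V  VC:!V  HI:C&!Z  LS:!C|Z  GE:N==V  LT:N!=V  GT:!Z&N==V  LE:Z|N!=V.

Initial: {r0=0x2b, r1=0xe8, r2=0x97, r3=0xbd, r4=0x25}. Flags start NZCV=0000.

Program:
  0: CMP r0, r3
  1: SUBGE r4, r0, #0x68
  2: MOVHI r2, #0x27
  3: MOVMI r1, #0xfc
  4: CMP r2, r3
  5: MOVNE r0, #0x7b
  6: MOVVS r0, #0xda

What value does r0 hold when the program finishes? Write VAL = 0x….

VAL = 0x7b

[0] flags=0000 → (cmp)
[1] flags=0000 GE?T → r4=0xc3
[2] flags=0000 HI?F → skip
[3] flags=0000 MI?F → skip
[4] flags=1000 → (cmp)
[5] flags=1000 NE?T → r0=0x7b
[6] flags=1000 VS?F → skip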